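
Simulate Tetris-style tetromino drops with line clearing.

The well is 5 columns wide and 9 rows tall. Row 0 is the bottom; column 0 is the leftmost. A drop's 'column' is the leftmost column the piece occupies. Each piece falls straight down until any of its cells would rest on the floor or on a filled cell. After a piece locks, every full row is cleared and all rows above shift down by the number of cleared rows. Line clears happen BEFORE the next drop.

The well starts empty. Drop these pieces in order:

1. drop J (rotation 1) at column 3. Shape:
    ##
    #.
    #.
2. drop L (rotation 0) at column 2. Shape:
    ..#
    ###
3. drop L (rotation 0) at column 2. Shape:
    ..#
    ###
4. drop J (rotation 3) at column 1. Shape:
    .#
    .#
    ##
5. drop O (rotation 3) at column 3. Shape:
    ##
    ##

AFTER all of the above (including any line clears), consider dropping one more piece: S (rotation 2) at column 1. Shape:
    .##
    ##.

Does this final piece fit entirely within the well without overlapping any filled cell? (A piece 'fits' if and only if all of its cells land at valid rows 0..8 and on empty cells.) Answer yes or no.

Answer: no

Derivation:
Drop 1: J rot1 at col 3 lands with bottom-row=0; cleared 0 line(s) (total 0); column heights now [0 0 0 3 3], max=3
Drop 2: L rot0 at col 2 lands with bottom-row=3; cleared 0 line(s) (total 0); column heights now [0 0 4 4 5], max=5
Drop 3: L rot0 at col 2 lands with bottom-row=5; cleared 0 line(s) (total 0); column heights now [0 0 6 6 7], max=7
Drop 4: J rot3 at col 1 lands with bottom-row=6; cleared 0 line(s) (total 0); column heights now [0 7 9 6 7], max=9
Drop 5: O rot3 at col 3 lands with bottom-row=7; cleared 0 line(s) (total 0); column heights now [0 7 9 9 9], max=9
Test piece S rot2 at col 1 (width 3): heights before test = [0 7 9 9 9]; fits = False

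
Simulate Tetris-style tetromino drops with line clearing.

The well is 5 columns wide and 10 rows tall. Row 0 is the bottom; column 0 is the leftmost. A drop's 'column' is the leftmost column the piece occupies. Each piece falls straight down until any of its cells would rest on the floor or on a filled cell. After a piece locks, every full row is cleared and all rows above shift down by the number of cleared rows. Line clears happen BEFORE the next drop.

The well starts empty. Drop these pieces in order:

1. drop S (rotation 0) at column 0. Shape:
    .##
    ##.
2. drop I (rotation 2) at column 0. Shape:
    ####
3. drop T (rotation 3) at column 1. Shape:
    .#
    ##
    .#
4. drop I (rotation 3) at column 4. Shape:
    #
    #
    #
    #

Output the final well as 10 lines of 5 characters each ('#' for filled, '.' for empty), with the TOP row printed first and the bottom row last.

Answer: .....
.....
.....
.....
.....
..#..
.##..
..#.#
.##.#
##..#

Derivation:
Drop 1: S rot0 at col 0 lands with bottom-row=0; cleared 0 line(s) (total 0); column heights now [1 2 2 0 0], max=2
Drop 2: I rot2 at col 0 lands with bottom-row=2; cleared 0 line(s) (total 0); column heights now [3 3 3 3 0], max=3
Drop 3: T rot3 at col 1 lands with bottom-row=3; cleared 0 line(s) (total 0); column heights now [3 5 6 3 0], max=6
Drop 4: I rot3 at col 4 lands with bottom-row=0; cleared 1 line(s) (total 1); column heights now [1 4 5 0 3], max=5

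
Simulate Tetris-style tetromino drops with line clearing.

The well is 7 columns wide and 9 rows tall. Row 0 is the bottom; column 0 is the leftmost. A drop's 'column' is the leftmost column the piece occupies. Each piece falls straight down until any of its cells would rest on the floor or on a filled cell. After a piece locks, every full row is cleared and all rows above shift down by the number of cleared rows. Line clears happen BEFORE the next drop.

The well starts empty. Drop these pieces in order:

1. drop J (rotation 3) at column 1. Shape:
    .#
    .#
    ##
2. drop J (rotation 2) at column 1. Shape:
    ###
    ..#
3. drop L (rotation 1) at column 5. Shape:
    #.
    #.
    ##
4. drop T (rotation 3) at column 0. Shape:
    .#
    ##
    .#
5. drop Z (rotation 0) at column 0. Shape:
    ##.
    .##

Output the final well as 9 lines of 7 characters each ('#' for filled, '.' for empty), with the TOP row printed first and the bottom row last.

Answer: ##.....
.##....
.#.....
##.....
.#.....
.###...
..##.#.
..#..#.
.##..##

Derivation:
Drop 1: J rot3 at col 1 lands with bottom-row=0; cleared 0 line(s) (total 0); column heights now [0 1 3 0 0 0 0], max=3
Drop 2: J rot2 at col 1 lands with bottom-row=2; cleared 0 line(s) (total 0); column heights now [0 4 4 4 0 0 0], max=4
Drop 3: L rot1 at col 5 lands with bottom-row=0; cleared 0 line(s) (total 0); column heights now [0 4 4 4 0 3 1], max=4
Drop 4: T rot3 at col 0 lands with bottom-row=4; cleared 0 line(s) (total 0); column heights now [6 7 4 4 0 3 1], max=7
Drop 5: Z rot0 at col 0 lands with bottom-row=7; cleared 0 line(s) (total 0); column heights now [9 9 8 4 0 3 1], max=9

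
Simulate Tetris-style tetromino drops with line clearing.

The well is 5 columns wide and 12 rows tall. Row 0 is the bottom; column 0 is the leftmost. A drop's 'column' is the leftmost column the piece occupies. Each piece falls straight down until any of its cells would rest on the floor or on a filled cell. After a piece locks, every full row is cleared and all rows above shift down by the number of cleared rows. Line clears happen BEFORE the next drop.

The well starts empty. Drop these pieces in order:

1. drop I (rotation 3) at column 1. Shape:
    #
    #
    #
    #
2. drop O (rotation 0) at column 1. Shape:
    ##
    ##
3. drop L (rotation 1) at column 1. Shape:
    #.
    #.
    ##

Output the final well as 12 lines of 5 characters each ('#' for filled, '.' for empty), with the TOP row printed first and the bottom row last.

Drop 1: I rot3 at col 1 lands with bottom-row=0; cleared 0 line(s) (total 0); column heights now [0 4 0 0 0], max=4
Drop 2: O rot0 at col 1 lands with bottom-row=4; cleared 0 line(s) (total 0); column heights now [0 6 6 0 0], max=6
Drop 3: L rot1 at col 1 lands with bottom-row=6; cleared 0 line(s) (total 0); column heights now [0 9 7 0 0], max=9

Answer: .....
.....
.....
.#...
.#...
.##..
.##..
.##..
.#...
.#...
.#...
.#...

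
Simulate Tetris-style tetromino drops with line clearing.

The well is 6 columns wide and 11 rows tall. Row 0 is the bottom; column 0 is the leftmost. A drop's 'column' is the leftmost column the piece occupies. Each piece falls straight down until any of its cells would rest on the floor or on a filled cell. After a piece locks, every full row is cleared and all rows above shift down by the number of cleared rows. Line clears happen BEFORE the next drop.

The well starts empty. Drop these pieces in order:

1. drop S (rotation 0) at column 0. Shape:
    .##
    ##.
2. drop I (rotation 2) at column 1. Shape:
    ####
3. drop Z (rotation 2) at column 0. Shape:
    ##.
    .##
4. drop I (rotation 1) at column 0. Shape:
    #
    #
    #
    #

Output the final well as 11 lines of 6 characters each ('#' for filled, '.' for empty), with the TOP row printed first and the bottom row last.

Drop 1: S rot0 at col 0 lands with bottom-row=0; cleared 0 line(s) (total 0); column heights now [1 2 2 0 0 0], max=2
Drop 2: I rot2 at col 1 lands with bottom-row=2; cleared 0 line(s) (total 0); column heights now [1 3 3 3 3 0], max=3
Drop 3: Z rot2 at col 0 lands with bottom-row=3; cleared 0 line(s) (total 0); column heights now [5 5 4 3 3 0], max=5
Drop 4: I rot1 at col 0 lands with bottom-row=5; cleared 0 line(s) (total 0); column heights now [9 5 4 3 3 0], max=9

Answer: ......
......
#.....
#.....
#.....
#.....
##....
.##...
.####.
.##...
##....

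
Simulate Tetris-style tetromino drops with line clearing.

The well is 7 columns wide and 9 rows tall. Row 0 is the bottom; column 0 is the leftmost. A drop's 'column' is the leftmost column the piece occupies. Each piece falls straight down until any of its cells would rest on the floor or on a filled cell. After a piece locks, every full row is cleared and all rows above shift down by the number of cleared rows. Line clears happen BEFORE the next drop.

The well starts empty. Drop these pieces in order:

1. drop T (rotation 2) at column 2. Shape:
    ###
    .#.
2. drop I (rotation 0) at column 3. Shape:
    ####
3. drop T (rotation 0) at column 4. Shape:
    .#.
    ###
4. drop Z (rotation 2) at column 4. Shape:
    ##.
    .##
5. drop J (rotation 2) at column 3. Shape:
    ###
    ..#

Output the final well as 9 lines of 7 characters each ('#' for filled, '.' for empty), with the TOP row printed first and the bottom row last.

Answer: ...###.
.....#.
....##.
.....##
.....#.
....###
...####
..###..
...#...

Derivation:
Drop 1: T rot2 at col 2 lands with bottom-row=0; cleared 0 line(s) (total 0); column heights now [0 0 2 2 2 0 0], max=2
Drop 2: I rot0 at col 3 lands with bottom-row=2; cleared 0 line(s) (total 0); column heights now [0 0 2 3 3 3 3], max=3
Drop 3: T rot0 at col 4 lands with bottom-row=3; cleared 0 line(s) (total 0); column heights now [0 0 2 3 4 5 4], max=5
Drop 4: Z rot2 at col 4 lands with bottom-row=5; cleared 0 line(s) (total 0); column heights now [0 0 2 3 7 7 6], max=7
Drop 5: J rot2 at col 3 lands with bottom-row=7; cleared 0 line(s) (total 0); column heights now [0 0 2 9 9 9 6], max=9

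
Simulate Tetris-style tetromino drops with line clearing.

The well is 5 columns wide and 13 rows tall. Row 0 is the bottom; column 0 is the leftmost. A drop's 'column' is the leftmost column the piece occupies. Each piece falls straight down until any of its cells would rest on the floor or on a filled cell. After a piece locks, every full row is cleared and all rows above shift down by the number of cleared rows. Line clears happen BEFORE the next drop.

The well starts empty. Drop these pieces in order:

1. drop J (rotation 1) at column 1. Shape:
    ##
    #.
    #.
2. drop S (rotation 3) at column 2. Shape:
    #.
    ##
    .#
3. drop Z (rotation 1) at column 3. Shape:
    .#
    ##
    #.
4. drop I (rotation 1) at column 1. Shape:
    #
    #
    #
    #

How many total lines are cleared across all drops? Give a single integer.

Answer: 0

Derivation:
Drop 1: J rot1 at col 1 lands with bottom-row=0; cleared 0 line(s) (total 0); column heights now [0 3 3 0 0], max=3
Drop 2: S rot3 at col 2 lands with bottom-row=2; cleared 0 line(s) (total 0); column heights now [0 3 5 4 0], max=5
Drop 3: Z rot1 at col 3 lands with bottom-row=4; cleared 0 line(s) (total 0); column heights now [0 3 5 6 7], max=7
Drop 4: I rot1 at col 1 lands with bottom-row=3; cleared 0 line(s) (total 0); column heights now [0 7 5 6 7], max=7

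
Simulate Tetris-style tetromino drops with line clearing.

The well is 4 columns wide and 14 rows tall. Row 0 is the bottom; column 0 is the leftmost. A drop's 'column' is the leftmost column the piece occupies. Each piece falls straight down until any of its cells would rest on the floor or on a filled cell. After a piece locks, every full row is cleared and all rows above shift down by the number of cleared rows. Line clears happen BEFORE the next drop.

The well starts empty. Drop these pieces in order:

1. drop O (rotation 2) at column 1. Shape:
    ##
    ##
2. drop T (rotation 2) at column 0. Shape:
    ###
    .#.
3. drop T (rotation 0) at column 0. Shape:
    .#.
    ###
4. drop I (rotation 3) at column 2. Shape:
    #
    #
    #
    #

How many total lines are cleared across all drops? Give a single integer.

Answer: 0

Derivation:
Drop 1: O rot2 at col 1 lands with bottom-row=0; cleared 0 line(s) (total 0); column heights now [0 2 2 0], max=2
Drop 2: T rot2 at col 0 lands with bottom-row=2; cleared 0 line(s) (total 0); column heights now [4 4 4 0], max=4
Drop 3: T rot0 at col 0 lands with bottom-row=4; cleared 0 line(s) (total 0); column heights now [5 6 5 0], max=6
Drop 4: I rot3 at col 2 lands with bottom-row=5; cleared 0 line(s) (total 0); column heights now [5 6 9 0], max=9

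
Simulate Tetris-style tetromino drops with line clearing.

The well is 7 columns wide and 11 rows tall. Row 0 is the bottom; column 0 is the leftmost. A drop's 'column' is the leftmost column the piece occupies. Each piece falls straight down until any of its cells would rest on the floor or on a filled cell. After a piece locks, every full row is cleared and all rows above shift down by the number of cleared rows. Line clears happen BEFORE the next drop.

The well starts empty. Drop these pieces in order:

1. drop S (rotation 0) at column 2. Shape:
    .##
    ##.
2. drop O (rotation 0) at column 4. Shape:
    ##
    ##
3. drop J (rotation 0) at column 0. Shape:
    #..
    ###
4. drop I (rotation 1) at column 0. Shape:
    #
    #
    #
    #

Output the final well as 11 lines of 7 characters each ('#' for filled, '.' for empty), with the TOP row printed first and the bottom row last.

Drop 1: S rot0 at col 2 lands with bottom-row=0; cleared 0 line(s) (total 0); column heights now [0 0 1 2 2 0 0], max=2
Drop 2: O rot0 at col 4 lands with bottom-row=2; cleared 0 line(s) (total 0); column heights now [0 0 1 2 4 4 0], max=4
Drop 3: J rot0 at col 0 lands with bottom-row=1; cleared 0 line(s) (total 0); column heights now [3 2 2 2 4 4 0], max=4
Drop 4: I rot1 at col 0 lands with bottom-row=3; cleared 0 line(s) (total 0); column heights now [7 2 2 2 4 4 0], max=7

Answer: .......
.......
.......
.......
#......
#......
#......
#...##.
#...##.
#####..
..##...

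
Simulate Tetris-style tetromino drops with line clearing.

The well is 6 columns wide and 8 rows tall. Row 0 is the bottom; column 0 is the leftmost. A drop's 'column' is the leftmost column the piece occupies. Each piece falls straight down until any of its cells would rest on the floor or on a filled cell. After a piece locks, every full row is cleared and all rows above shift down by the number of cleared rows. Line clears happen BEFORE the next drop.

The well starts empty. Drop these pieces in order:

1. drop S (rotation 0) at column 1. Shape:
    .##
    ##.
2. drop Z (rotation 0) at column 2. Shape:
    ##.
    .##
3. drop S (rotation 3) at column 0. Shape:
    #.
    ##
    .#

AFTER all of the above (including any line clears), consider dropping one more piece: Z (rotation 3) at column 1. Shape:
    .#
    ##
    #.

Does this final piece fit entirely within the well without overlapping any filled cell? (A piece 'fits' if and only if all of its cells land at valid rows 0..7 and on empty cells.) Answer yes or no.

Drop 1: S rot0 at col 1 lands with bottom-row=0; cleared 0 line(s) (total 0); column heights now [0 1 2 2 0 0], max=2
Drop 2: Z rot0 at col 2 lands with bottom-row=2; cleared 0 line(s) (total 0); column heights now [0 1 4 4 3 0], max=4
Drop 3: S rot3 at col 0 lands with bottom-row=1; cleared 0 line(s) (total 0); column heights now [4 3 4 4 3 0], max=4
Test piece Z rot3 at col 1 (width 2): heights before test = [4 3 4 4 3 0]; fits = True

Answer: yes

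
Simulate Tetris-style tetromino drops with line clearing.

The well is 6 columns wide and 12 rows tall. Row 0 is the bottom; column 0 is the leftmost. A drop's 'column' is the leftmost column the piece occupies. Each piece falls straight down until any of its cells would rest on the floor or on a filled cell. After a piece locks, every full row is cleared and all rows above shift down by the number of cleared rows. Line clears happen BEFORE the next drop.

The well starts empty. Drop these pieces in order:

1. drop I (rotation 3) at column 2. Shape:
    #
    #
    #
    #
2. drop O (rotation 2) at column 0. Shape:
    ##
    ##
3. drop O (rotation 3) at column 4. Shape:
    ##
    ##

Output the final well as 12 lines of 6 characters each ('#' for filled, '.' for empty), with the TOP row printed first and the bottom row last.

Drop 1: I rot3 at col 2 lands with bottom-row=0; cleared 0 line(s) (total 0); column heights now [0 0 4 0 0 0], max=4
Drop 2: O rot2 at col 0 lands with bottom-row=0; cleared 0 line(s) (total 0); column heights now [2 2 4 0 0 0], max=4
Drop 3: O rot3 at col 4 lands with bottom-row=0; cleared 0 line(s) (total 0); column heights now [2 2 4 0 2 2], max=4

Answer: ......
......
......
......
......
......
......
......
..#...
..#...
###.##
###.##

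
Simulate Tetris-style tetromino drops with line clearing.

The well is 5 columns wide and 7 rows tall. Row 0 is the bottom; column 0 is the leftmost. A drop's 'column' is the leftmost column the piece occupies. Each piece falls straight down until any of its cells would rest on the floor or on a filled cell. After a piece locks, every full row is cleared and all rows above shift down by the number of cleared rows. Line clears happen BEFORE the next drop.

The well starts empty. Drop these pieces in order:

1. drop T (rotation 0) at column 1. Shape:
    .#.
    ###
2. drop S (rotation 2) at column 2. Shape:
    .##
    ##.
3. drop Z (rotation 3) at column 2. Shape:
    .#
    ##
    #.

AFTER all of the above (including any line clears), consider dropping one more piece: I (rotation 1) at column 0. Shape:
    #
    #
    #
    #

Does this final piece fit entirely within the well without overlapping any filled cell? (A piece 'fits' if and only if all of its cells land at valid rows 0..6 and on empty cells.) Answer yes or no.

Drop 1: T rot0 at col 1 lands with bottom-row=0; cleared 0 line(s) (total 0); column heights now [0 1 2 1 0], max=2
Drop 2: S rot2 at col 2 lands with bottom-row=2; cleared 0 line(s) (total 0); column heights now [0 1 3 4 4], max=4
Drop 3: Z rot3 at col 2 lands with bottom-row=3; cleared 0 line(s) (total 0); column heights now [0 1 5 6 4], max=6
Test piece I rot1 at col 0 (width 1): heights before test = [0 1 5 6 4]; fits = True

Answer: yes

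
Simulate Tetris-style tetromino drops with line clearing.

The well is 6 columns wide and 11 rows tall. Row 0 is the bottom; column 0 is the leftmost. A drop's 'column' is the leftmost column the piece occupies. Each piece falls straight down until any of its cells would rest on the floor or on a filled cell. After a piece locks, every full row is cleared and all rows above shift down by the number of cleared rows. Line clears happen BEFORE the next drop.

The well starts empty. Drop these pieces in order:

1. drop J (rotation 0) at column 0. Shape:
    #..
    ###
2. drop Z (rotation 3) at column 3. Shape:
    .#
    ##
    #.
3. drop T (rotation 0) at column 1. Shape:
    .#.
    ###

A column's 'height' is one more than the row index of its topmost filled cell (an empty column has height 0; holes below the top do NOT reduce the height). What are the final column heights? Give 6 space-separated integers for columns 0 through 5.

Drop 1: J rot0 at col 0 lands with bottom-row=0; cleared 0 line(s) (total 0); column heights now [2 1 1 0 0 0], max=2
Drop 2: Z rot3 at col 3 lands with bottom-row=0; cleared 0 line(s) (total 0); column heights now [2 1 1 2 3 0], max=3
Drop 3: T rot0 at col 1 lands with bottom-row=2; cleared 0 line(s) (total 0); column heights now [2 3 4 3 3 0], max=4

Answer: 2 3 4 3 3 0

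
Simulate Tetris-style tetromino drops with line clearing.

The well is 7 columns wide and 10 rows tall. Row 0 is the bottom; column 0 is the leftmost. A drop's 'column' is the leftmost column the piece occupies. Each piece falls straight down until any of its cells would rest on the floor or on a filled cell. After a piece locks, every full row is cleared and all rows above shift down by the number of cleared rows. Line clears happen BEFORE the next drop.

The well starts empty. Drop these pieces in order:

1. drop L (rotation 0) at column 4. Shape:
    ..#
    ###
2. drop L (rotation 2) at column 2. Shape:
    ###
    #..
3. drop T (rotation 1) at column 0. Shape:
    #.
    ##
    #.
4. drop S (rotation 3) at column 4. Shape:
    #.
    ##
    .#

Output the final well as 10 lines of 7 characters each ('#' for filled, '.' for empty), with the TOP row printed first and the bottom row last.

Answer: .......
.......
.......
.......
.......
.......
.......
....#..
#...##.
#.#.###

Derivation:
Drop 1: L rot0 at col 4 lands with bottom-row=0; cleared 0 line(s) (total 0); column heights now [0 0 0 0 1 1 2], max=2
Drop 2: L rot2 at col 2 lands with bottom-row=0; cleared 0 line(s) (total 0); column heights now [0 0 2 2 2 1 2], max=2
Drop 3: T rot1 at col 0 lands with bottom-row=0; cleared 0 line(s) (total 0); column heights now [3 2 2 2 2 1 2], max=3
Drop 4: S rot3 at col 4 lands with bottom-row=1; cleared 1 line(s) (total 1); column heights now [2 0 1 0 3 2 1], max=3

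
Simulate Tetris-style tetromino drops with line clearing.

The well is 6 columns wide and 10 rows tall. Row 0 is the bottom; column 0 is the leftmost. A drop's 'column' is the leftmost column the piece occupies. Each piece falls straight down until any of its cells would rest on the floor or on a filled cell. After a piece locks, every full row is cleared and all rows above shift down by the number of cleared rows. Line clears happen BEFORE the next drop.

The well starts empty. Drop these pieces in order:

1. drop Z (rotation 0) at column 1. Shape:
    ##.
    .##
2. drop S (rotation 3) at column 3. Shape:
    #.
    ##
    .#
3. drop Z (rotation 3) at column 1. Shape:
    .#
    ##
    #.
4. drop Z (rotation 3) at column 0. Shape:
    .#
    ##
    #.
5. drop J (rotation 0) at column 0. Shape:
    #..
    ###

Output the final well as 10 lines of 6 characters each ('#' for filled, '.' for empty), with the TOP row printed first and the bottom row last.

Drop 1: Z rot0 at col 1 lands with bottom-row=0; cleared 0 line(s) (total 0); column heights now [0 2 2 1 0 0], max=2
Drop 2: S rot3 at col 3 lands with bottom-row=0; cleared 0 line(s) (total 0); column heights now [0 2 2 3 2 0], max=3
Drop 3: Z rot3 at col 1 lands with bottom-row=2; cleared 0 line(s) (total 0); column heights now [0 4 5 3 2 0], max=5
Drop 4: Z rot3 at col 0 lands with bottom-row=3; cleared 0 line(s) (total 0); column heights now [5 6 5 3 2 0], max=6
Drop 5: J rot0 at col 0 lands with bottom-row=6; cleared 0 line(s) (total 0); column heights now [8 7 7 3 2 0], max=8

Answer: ......
......
#.....
###...
.#....
###...
###...
.#.#..
.####.
..###.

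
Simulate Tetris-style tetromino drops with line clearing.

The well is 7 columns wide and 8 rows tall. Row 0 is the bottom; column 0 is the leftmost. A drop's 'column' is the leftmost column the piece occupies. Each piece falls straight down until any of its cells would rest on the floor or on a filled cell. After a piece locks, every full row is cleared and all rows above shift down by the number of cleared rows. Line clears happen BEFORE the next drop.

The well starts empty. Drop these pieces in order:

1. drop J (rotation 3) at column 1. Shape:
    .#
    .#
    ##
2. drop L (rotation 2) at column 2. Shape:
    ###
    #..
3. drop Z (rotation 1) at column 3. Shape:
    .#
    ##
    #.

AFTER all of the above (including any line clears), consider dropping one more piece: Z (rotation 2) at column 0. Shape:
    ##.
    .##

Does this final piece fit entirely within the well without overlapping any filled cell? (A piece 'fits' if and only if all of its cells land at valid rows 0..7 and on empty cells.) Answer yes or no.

Drop 1: J rot3 at col 1 lands with bottom-row=0; cleared 0 line(s) (total 0); column heights now [0 1 3 0 0 0 0], max=3
Drop 2: L rot2 at col 2 lands with bottom-row=3; cleared 0 line(s) (total 0); column heights now [0 1 5 5 5 0 0], max=5
Drop 3: Z rot1 at col 3 lands with bottom-row=5; cleared 0 line(s) (total 0); column heights now [0 1 5 7 8 0 0], max=8
Test piece Z rot2 at col 0 (width 3): heights before test = [0 1 5 7 8 0 0]; fits = True

Answer: yes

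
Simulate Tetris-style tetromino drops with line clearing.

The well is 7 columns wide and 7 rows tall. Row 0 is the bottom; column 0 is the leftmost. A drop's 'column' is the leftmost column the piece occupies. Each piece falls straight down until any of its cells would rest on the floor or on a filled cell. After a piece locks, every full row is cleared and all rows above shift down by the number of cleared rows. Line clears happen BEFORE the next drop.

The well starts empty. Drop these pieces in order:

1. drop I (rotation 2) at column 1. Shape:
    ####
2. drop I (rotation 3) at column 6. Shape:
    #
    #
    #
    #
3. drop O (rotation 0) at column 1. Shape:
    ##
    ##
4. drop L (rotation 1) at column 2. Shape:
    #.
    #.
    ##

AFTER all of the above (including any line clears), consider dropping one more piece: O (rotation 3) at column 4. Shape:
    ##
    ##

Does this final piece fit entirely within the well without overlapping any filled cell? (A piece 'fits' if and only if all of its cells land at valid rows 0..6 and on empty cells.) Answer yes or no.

Answer: yes

Derivation:
Drop 1: I rot2 at col 1 lands with bottom-row=0; cleared 0 line(s) (total 0); column heights now [0 1 1 1 1 0 0], max=1
Drop 2: I rot3 at col 6 lands with bottom-row=0; cleared 0 line(s) (total 0); column heights now [0 1 1 1 1 0 4], max=4
Drop 3: O rot0 at col 1 lands with bottom-row=1; cleared 0 line(s) (total 0); column heights now [0 3 3 1 1 0 4], max=4
Drop 4: L rot1 at col 2 lands with bottom-row=3; cleared 0 line(s) (total 0); column heights now [0 3 6 4 1 0 4], max=6
Test piece O rot3 at col 4 (width 2): heights before test = [0 3 6 4 1 0 4]; fits = True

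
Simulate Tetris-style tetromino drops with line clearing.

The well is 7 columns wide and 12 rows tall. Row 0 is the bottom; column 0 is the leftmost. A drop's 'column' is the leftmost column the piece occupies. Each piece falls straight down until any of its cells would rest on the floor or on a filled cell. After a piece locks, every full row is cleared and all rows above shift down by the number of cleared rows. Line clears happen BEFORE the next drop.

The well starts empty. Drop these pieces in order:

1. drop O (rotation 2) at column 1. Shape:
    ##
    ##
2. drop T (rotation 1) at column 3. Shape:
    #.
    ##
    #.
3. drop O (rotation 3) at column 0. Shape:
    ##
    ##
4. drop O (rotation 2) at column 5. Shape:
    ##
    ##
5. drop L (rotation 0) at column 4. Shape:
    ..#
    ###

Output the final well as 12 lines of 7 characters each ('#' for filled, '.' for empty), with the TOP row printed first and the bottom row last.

Drop 1: O rot2 at col 1 lands with bottom-row=0; cleared 0 line(s) (total 0); column heights now [0 2 2 0 0 0 0], max=2
Drop 2: T rot1 at col 3 lands with bottom-row=0; cleared 0 line(s) (total 0); column heights now [0 2 2 3 2 0 0], max=3
Drop 3: O rot3 at col 0 lands with bottom-row=2; cleared 0 line(s) (total 0); column heights now [4 4 2 3 2 0 0], max=4
Drop 4: O rot2 at col 5 lands with bottom-row=0; cleared 0 line(s) (total 0); column heights now [4 4 2 3 2 2 2], max=4
Drop 5: L rot0 at col 4 lands with bottom-row=2; cleared 0 line(s) (total 0); column heights now [4 4 2 3 3 3 4], max=4

Answer: .......
.......
.......
.......
.......
.......
.......
.......
##....#
##.####
.######
.###.##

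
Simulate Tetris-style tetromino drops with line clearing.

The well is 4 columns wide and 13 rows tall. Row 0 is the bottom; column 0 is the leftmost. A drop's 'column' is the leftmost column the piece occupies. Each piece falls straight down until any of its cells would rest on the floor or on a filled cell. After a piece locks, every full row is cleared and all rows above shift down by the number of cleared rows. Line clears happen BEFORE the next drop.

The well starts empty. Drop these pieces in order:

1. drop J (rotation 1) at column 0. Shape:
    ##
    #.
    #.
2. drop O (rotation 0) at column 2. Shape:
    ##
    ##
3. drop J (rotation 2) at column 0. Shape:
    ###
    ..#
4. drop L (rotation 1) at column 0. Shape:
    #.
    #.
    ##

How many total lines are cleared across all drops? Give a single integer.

Answer: 0

Derivation:
Drop 1: J rot1 at col 0 lands with bottom-row=0; cleared 0 line(s) (total 0); column heights now [3 3 0 0], max=3
Drop 2: O rot0 at col 2 lands with bottom-row=0; cleared 0 line(s) (total 0); column heights now [3 3 2 2], max=3
Drop 3: J rot2 at col 0 lands with bottom-row=2; cleared 0 line(s) (total 0); column heights now [4 4 4 2], max=4
Drop 4: L rot1 at col 0 lands with bottom-row=4; cleared 0 line(s) (total 0); column heights now [7 5 4 2], max=7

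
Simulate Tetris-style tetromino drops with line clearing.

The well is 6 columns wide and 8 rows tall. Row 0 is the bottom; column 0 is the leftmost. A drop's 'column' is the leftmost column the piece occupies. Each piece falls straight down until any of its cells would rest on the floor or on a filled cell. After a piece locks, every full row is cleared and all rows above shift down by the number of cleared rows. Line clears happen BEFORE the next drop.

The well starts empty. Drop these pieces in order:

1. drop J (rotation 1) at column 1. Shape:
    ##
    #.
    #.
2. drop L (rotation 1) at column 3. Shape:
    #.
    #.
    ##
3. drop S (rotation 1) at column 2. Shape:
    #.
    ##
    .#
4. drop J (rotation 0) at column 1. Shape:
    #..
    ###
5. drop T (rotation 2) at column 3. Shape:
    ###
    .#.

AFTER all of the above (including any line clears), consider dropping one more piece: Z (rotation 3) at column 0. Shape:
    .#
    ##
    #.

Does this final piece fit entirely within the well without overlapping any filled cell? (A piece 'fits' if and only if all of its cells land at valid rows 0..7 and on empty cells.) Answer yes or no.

Drop 1: J rot1 at col 1 lands with bottom-row=0; cleared 0 line(s) (total 0); column heights now [0 3 3 0 0 0], max=3
Drop 2: L rot1 at col 3 lands with bottom-row=0; cleared 0 line(s) (total 0); column heights now [0 3 3 3 1 0], max=3
Drop 3: S rot1 at col 2 lands with bottom-row=3; cleared 0 line(s) (total 0); column heights now [0 3 6 5 1 0], max=6
Drop 4: J rot0 at col 1 lands with bottom-row=6; cleared 0 line(s) (total 0); column heights now [0 8 7 7 1 0], max=8
Drop 5: T rot2 at col 3 lands with bottom-row=6; cleared 0 line(s) (total 0); column heights now [0 8 7 8 8 8], max=8
Test piece Z rot3 at col 0 (width 2): heights before test = [0 8 7 8 8 8]; fits = False

Answer: no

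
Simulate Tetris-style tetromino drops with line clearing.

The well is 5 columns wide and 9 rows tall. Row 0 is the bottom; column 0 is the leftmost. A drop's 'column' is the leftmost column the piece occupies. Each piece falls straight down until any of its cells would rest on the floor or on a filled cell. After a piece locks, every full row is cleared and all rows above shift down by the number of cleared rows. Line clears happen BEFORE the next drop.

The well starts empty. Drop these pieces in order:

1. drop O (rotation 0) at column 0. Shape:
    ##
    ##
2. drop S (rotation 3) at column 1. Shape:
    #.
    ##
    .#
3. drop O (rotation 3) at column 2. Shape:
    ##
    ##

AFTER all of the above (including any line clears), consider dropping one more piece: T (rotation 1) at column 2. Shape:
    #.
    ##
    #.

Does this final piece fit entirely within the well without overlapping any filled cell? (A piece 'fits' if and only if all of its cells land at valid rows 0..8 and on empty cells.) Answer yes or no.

Drop 1: O rot0 at col 0 lands with bottom-row=0; cleared 0 line(s) (total 0); column heights now [2 2 0 0 0], max=2
Drop 2: S rot3 at col 1 lands with bottom-row=1; cleared 0 line(s) (total 0); column heights now [2 4 3 0 0], max=4
Drop 3: O rot3 at col 2 lands with bottom-row=3; cleared 0 line(s) (total 0); column heights now [2 4 5 5 0], max=5
Test piece T rot1 at col 2 (width 2): heights before test = [2 4 5 5 0]; fits = True

Answer: yes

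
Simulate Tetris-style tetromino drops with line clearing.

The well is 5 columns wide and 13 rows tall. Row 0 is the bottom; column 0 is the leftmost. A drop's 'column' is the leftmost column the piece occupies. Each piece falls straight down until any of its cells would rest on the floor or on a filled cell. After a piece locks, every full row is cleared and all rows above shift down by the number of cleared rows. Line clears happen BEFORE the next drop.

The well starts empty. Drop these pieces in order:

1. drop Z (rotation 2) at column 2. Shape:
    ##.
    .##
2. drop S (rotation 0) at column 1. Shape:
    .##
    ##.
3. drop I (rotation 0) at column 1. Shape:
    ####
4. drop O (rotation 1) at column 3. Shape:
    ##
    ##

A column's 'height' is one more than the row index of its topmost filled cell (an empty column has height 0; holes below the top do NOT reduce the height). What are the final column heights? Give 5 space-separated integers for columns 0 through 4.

Answer: 0 5 5 7 7

Derivation:
Drop 1: Z rot2 at col 2 lands with bottom-row=0; cleared 0 line(s) (total 0); column heights now [0 0 2 2 1], max=2
Drop 2: S rot0 at col 1 lands with bottom-row=2; cleared 0 line(s) (total 0); column heights now [0 3 4 4 1], max=4
Drop 3: I rot0 at col 1 lands with bottom-row=4; cleared 0 line(s) (total 0); column heights now [0 5 5 5 5], max=5
Drop 4: O rot1 at col 3 lands with bottom-row=5; cleared 0 line(s) (total 0); column heights now [0 5 5 7 7], max=7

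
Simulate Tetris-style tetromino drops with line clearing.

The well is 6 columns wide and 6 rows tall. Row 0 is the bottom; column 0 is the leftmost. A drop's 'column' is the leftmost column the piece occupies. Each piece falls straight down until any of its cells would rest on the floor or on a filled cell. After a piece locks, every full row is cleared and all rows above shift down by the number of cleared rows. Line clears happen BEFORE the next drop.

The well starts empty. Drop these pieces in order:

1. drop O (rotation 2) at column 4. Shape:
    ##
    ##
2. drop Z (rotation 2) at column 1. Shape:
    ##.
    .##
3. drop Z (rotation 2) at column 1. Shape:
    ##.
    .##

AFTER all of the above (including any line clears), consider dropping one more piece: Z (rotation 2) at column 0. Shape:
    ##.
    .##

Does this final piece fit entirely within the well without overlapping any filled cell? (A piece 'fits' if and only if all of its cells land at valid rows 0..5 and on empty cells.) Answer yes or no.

Answer: yes

Derivation:
Drop 1: O rot2 at col 4 lands with bottom-row=0; cleared 0 line(s) (total 0); column heights now [0 0 0 0 2 2], max=2
Drop 2: Z rot2 at col 1 lands with bottom-row=0; cleared 0 line(s) (total 0); column heights now [0 2 2 1 2 2], max=2
Drop 3: Z rot2 at col 1 lands with bottom-row=2; cleared 0 line(s) (total 0); column heights now [0 4 4 3 2 2], max=4
Test piece Z rot2 at col 0 (width 3): heights before test = [0 4 4 3 2 2]; fits = True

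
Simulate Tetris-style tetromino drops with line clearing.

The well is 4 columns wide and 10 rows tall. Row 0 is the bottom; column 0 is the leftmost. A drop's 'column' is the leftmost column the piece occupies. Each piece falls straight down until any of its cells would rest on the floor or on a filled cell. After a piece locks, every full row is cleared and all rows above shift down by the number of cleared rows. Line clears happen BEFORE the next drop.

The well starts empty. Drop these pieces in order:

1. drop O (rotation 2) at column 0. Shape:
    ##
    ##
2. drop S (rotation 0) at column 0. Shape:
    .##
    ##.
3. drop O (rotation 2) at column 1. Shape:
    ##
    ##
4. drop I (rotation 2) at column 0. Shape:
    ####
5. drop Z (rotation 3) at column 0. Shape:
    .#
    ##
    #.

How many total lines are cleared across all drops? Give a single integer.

Answer: 1

Derivation:
Drop 1: O rot2 at col 0 lands with bottom-row=0; cleared 0 line(s) (total 0); column heights now [2 2 0 0], max=2
Drop 2: S rot0 at col 0 lands with bottom-row=2; cleared 0 line(s) (total 0); column heights now [3 4 4 0], max=4
Drop 3: O rot2 at col 1 lands with bottom-row=4; cleared 0 line(s) (total 0); column heights now [3 6 6 0], max=6
Drop 4: I rot2 at col 0 lands with bottom-row=6; cleared 1 line(s) (total 1); column heights now [3 6 6 0], max=6
Drop 5: Z rot3 at col 0 lands with bottom-row=5; cleared 0 line(s) (total 1); column heights now [7 8 6 0], max=8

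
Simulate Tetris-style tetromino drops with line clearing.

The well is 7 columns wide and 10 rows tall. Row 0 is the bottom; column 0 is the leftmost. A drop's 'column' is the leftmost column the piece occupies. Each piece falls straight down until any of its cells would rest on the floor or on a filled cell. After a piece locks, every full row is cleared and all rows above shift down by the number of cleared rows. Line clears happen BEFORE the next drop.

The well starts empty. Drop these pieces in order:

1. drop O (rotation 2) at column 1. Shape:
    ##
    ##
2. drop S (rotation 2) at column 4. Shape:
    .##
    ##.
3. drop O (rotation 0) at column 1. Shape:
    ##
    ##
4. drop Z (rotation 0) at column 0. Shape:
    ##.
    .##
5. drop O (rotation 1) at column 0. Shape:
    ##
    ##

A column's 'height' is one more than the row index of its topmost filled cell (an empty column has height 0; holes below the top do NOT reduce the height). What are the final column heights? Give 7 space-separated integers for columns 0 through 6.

Drop 1: O rot2 at col 1 lands with bottom-row=0; cleared 0 line(s) (total 0); column heights now [0 2 2 0 0 0 0], max=2
Drop 2: S rot2 at col 4 lands with bottom-row=0; cleared 0 line(s) (total 0); column heights now [0 2 2 0 1 2 2], max=2
Drop 3: O rot0 at col 1 lands with bottom-row=2; cleared 0 line(s) (total 0); column heights now [0 4 4 0 1 2 2], max=4
Drop 4: Z rot0 at col 0 lands with bottom-row=4; cleared 0 line(s) (total 0); column heights now [6 6 5 0 1 2 2], max=6
Drop 5: O rot1 at col 0 lands with bottom-row=6; cleared 0 line(s) (total 0); column heights now [8 8 5 0 1 2 2], max=8

Answer: 8 8 5 0 1 2 2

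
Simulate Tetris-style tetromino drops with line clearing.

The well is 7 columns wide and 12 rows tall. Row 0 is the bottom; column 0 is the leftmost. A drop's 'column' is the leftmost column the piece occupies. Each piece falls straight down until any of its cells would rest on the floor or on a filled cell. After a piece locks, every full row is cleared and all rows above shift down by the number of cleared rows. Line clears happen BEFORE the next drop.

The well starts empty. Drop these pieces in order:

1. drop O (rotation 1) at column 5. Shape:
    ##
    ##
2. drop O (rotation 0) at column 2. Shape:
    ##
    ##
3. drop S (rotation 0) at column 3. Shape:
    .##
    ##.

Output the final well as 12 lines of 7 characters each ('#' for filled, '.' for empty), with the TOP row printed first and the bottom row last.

Drop 1: O rot1 at col 5 lands with bottom-row=0; cleared 0 line(s) (total 0); column heights now [0 0 0 0 0 2 2], max=2
Drop 2: O rot0 at col 2 lands with bottom-row=0; cleared 0 line(s) (total 0); column heights now [0 0 2 2 0 2 2], max=2
Drop 3: S rot0 at col 3 lands with bottom-row=2; cleared 0 line(s) (total 0); column heights now [0 0 2 3 4 4 2], max=4

Answer: .......
.......
.......
.......
.......
.......
.......
.......
....##.
...##..
..##.##
..##.##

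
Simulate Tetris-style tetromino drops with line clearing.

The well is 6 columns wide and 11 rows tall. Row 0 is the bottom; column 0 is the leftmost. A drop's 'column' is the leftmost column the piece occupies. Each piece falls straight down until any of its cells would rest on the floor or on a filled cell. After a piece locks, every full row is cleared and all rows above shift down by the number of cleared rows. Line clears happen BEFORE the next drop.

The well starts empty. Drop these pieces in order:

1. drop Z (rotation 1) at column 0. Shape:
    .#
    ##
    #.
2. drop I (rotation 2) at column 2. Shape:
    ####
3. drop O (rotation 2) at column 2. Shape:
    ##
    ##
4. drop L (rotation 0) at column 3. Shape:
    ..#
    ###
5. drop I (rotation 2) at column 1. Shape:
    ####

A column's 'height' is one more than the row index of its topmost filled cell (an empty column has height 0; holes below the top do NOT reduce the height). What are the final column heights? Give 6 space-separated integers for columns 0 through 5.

Drop 1: Z rot1 at col 0 lands with bottom-row=0; cleared 0 line(s) (total 0); column heights now [2 3 0 0 0 0], max=3
Drop 2: I rot2 at col 2 lands with bottom-row=0; cleared 0 line(s) (total 0); column heights now [2 3 1 1 1 1], max=3
Drop 3: O rot2 at col 2 lands with bottom-row=1; cleared 0 line(s) (total 0); column heights now [2 3 3 3 1 1], max=3
Drop 4: L rot0 at col 3 lands with bottom-row=3; cleared 0 line(s) (total 0); column heights now [2 3 3 4 4 5], max=5
Drop 5: I rot2 at col 1 lands with bottom-row=4; cleared 0 line(s) (total 0); column heights now [2 5 5 5 5 5], max=5

Answer: 2 5 5 5 5 5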